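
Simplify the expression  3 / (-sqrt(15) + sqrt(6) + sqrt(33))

Group as (sqrt(6) + sqrt(33)) - sqrt(15); multiply by (sqrt(6) + sqrt(33)) + sqrt(15), then rationalise the remaining surd.

(-4*sqrt(15) - 2*sqrt(33) + 7*sqrt(6) + sqrt(330))/12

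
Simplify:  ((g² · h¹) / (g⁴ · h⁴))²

Inside the bracket: (g^-2) · (h^-3)
Raise to the power 2: (g^-4) · (h^-6)

1/(g⁴*h⁶)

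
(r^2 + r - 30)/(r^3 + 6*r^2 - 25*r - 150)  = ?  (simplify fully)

Factor: r^2 + r - 30 = (r - 5)*(r + 6);  r^3 + 6*r^2 - 25*r - 150 = (r + 5)*(r + 6)*(r - 5)
Cancel the common factors (r + 6), (r - 5).

1/(r + 5)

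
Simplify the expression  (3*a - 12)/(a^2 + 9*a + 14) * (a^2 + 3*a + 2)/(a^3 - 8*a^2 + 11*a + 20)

Factor: 3*a - 12 = 3*(a - 4);  a^2 + 9*a + 14 = (a + 2)*(a + 7);  a^2 + 3*a + 2 = (a + 2)*(a + 1);  a^3 - 8*a^2 + 11*a + 20 = (a - 5)*(a + 1)*(a - 4)
Cancel the common factors (a - 4), (a + 2), (a + 1).

3/(a^2 + 2*a - 35)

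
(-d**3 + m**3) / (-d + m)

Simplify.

d**2 + d*m + m**2

Factor as (a-b)(a**2+ab+b**2) with a=m, b=d.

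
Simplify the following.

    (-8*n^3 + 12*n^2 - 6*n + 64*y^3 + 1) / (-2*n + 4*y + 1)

(4*y)^3 - (2*n - 1)^3 = (-2*n + 4*y + 1)(4*n^2 + 8*n*y - 4*n + 16*y^2 - 4*y + 1).

4*n^2 + 8*n*y - 4*n + 16*y^2 - 4*y + 1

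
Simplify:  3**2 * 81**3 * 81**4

3**2 = 3**2; 81**3 = 3**12; 81**4 = 3**16
Combine exponents: 3**30

3**30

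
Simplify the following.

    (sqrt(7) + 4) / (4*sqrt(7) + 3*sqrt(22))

Multiply numerator and denominator by -3*sqrt(22) + 4*sqrt(7).
Denominator becomes -86; numerator becomes -12*sqrt(22) - 3*sqrt(154) + 28 + 16*sqrt(7).

(-16*sqrt(7) - 28 + 3*sqrt(154) + 12*sqrt(22))/86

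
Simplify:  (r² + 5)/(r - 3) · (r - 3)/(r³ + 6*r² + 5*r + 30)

1/(r + 6)

Factor: r³ + 6*r² + 5*r + 30 = (r + 6)·(r² + 5)
Cancel the common factors (r² + 5), (r - 3).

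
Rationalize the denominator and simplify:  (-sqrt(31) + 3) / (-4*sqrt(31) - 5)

Multiply numerator and denominator by -5 + 4*sqrt(31).
Denominator becomes -471; numerator becomes -139 + 17*sqrt(31).

(-17*sqrt(31) + 139)/471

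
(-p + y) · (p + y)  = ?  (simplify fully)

(y+p)(y-p) = -p² + y².

-p² + y²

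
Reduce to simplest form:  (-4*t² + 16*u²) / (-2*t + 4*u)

2*t + 4*u

Difference of squares: factor out (-2*t + 4*u).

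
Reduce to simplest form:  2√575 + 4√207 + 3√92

2√575 = 10*√23; 4√207 = 12*√23; 3√92 = 6*√23
Combine: (10 + 12 + 6)·√23 = 28*√23

28*√23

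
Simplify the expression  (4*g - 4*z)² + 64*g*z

16*(g + z)²

After expansion: 16*g² + 32*g*z + 16*z² — a perfect-square trinomial.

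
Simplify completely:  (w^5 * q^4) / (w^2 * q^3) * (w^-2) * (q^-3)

w/q^2

Quotient: w^3 * q^1
Multiply by (w^-2) * (q^-3): add exponents.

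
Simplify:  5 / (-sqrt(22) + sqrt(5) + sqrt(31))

(-35*sqrt(22) - 10*sqrt(31) + 120*sqrt(5) + 5*sqrt(3410))/212

Group as (sqrt(5) + sqrt(31)) - sqrt(22); multiply by (sqrt(5) + sqrt(31)) + sqrt(22), then rationalise the remaining surd.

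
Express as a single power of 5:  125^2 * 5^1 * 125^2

5^13

125^2 = 5^6; 5^1 = 5^1; 125^2 = 5^6
Combine exponents: 5^13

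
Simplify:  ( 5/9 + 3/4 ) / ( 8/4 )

Numerator: 5/9 + 3/4 = 47/36
Denominator: 8/4 = 2
Divide: (47/36) · (1/2) = 47/72

47/72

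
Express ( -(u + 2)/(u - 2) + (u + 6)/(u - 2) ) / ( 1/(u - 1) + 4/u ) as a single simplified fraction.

(4*u² - 4*u)/(5*u² - 14*u + 8)

Numerator: -(u + 2)/(u - 2) + (u + 6)/(u - 2) = 4/(u - 2)
Denominator: 1/(u - 1) + 4/u = (5*u - 4)/(u² - u)
Divide: (4/(u - 2)) · ((u² - u)/(5*u - 4)) = (4*u² - 4*u)/(5*u² - 14*u + 8)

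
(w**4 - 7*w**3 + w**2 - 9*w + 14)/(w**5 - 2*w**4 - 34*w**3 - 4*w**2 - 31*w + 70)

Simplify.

Factor: w**4 - 7*w**3 + w**2 - 9*w + 14 = (w - 1)*(w - 7)*(w**2 + w + 2);  w**5 - 2*w**4 - 34*w**3 - 4*w**2 - 31*w + 70 = (w - 1)*(w - 7)*(w**2 + w + 2)*(w + 5)
Cancel the common factors (w**2 + w + 2), (w - 7), (w - 1).

1/(w + 5)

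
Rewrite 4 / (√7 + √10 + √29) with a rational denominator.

Group as (√7 + √10) + √29; multiply by (√7 + √10) - √29, then rationalise the remaining surd.

(-√2030 - 6*√29 + 13*√10 + 16*√7)/17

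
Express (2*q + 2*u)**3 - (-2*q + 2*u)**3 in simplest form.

Only the odd-power cross terms survive.

16*q*(q**2 + 3*u**2)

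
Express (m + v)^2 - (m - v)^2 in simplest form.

Binomially expand both and collect terms in m, v.

4*m*v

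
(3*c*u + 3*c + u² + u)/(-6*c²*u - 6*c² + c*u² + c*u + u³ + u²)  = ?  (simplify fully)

Factor: 3*c*u + 3*c + u² + u = (3*c + u)·(u + 1);  -6*c²*u - 6*c² + c*u² + c*u + u³ + u² = (3*c + u)·(u + 1)·(-2*c + u)
Cancel the common factors (3*c + u), (u + 1).

1/(-2*c + u)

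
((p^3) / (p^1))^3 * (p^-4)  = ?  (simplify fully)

p^2

Inside the bracket: p^2
Raise to the power 3: p^6
Multiply by (p^-4): add exponents.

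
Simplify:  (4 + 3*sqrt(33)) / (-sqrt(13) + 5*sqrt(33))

(4*sqrt(13) + 3*sqrt(429) + 20*sqrt(33) + 495)/812

Multiply numerator and denominator by sqrt(13) + 5*sqrt(33).
Denominator becomes 812; numerator becomes 4*sqrt(13) + 3*sqrt(429) + 20*sqrt(33) + 495.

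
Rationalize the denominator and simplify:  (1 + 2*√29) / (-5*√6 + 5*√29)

(√6 + √29 + 2*√174 + 58)/115

Multiply numerator and denominator by 5*√6 + 5*√29.
Denominator becomes 575; numerator becomes 5*√6 + 5*√29 + 10*√174 + 290.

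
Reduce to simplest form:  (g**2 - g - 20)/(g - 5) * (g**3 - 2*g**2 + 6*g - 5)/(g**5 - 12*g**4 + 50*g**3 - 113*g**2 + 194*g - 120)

(g + 4)/(g**2 - 10*g + 24)

Factor: g**2 - g - 20 = (g - 5)*(g + 4);  g**3 - 2*g**2 + 6*g - 5 = (g**2 - g + 5)*(g - 1);  g**5 - 12*g**4 + 50*g**3 - 113*g**2 + 194*g - 120 = (g - 1)*(g - 4)*(g - 6)*(g**2 - g + 5)
Cancel the common factors (g**2 - g + 5), (g - 5), (g - 1).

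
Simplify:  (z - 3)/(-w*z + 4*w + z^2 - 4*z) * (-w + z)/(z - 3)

Factor: -w*z + 4*w + z^2 - 4*z = (-w + z)*(z - 4)
Cancel the common factors (-w + z), (z - 3).

1/(z - 4)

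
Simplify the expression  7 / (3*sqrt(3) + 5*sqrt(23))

Multiply numerator and denominator by -5*sqrt(23) + 3*sqrt(3).
Denominator becomes -548; numerator becomes -35*sqrt(23) + 21*sqrt(3).

(-21*sqrt(3) + 35*sqrt(23))/548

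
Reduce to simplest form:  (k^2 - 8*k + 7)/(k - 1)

k - 7

Factor: k^2 - 8*k + 7 = (k - 1)*(k - 7)
Cancel the common factor (k - 1).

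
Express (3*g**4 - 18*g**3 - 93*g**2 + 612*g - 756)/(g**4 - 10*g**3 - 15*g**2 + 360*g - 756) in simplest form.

(3*g - 6)/(g - 6)

Factor: 3*g**4 - 18*g**3 - 93*g**2 + 612*g - 756 = 3*(g + 6)*(g - 3)*(g - 2)*(g - 7);  g**4 - 10*g**3 - 15*g**2 + 360*g - 756 = (g - 3)*(g - 6)*(g - 7)*(g + 6)
Cancel the common factors (g - 3), (g - 7), (g + 6).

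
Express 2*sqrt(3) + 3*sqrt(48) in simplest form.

14*sqrt(3)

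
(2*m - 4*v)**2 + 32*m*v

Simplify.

Expanding gives 4*m**2 + 16*m*v + 16*v**2, a perfect square.

4*(m + 2*v)**2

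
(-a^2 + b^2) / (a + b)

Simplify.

-a + b

Factor b^2 - a^2 and cancel (a + b).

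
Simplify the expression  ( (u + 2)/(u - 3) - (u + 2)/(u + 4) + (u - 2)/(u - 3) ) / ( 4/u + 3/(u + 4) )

(u^3 + 9*u^2 + 6*u)/(7*u^2 - 5*u - 48)

Numerator: (u + 2)/(u - 3) - (u + 2)/(u + 4) + (u - 2)/(u - 3) = (u^2 + 9*u + 6)/(u^2 + u - 12)
Denominator: 4/u + 3/(u + 4) = (7*u + 16)/(u^2 + 4*u)
Divide: ((u^2 + 9*u + 6)/(u^2 + u - 12)) · ((u^2 + 4*u)/(7*u + 16)) = (u^3 + 9*u^2 + 6*u)/(7*u^2 - 5*u - 48)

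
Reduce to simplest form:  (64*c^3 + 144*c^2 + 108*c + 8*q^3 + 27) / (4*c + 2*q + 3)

16*c^2 - 8*c*q + 24*c + 4*q^2 - 6*q + 9

Apply the sum-of-cubes factorisation and cancel (4*c + 2*q + 3).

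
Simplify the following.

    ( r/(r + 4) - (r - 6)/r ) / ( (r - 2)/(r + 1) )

(2*r² + 26*r + 24)/(r³ + 2*r² - 8*r)

Numerator: r/(r + 4) - (r - 6)/r = (2*r + 24)/(r² + 4*r)
Denominator: (r - 2)/(r + 1) = (r - 2)/(r + 1)
Divide: ((2*r + 24)/(r² + 4*r)) · ((r + 1)/(r - 2)) = (2*r² + 26*r + 24)/(r³ + 2*r² - 8*r)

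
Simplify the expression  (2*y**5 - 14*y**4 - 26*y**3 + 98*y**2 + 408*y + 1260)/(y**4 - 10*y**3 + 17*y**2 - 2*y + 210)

Factor: 2*y**5 - 14*y**4 - 26*y**3 + 98*y**2 + 408*y + 1260 = 2*(y**2 + 2*y + 6)*(y - 5)*(y + 3)*(y - 7);  y**4 - 10*y**3 + 17*y**2 - 2*y + 210 = (y - 7)*(y - 5)*(y**2 + 2*y + 6)
Cancel the common factors (y**2 + 2*y + 6), (y - 7), (y - 5).

2*y + 6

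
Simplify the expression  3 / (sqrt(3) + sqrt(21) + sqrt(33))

(-2*sqrt(231) - 3*sqrt(33) + 5*sqrt(21) + 17*sqrt(3))/19

Group as (sqrt(3) + sqrt(33)) + sqrt(21); multiply by (sqrt(3) + sqrt(33)) - sqrt(21), then rationalise the remaining surd.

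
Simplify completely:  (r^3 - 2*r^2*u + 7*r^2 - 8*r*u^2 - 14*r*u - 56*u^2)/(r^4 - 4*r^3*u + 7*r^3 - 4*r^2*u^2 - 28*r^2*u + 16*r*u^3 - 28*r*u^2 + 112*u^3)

1/(r - 2*u)

Factor: r^3 - 2*r^2*u + 7*r^2 - 8*r*u^2 - 14*r*u - 56*u^2 = (r + 7)*(r + 2*u)*(r - 4*u);  r^4 - 4*r^3*u + 7*r^3 - 4*r^2*u^2 - 28*r^2*u + 16*r*u^3 - 28*r*u^2 + 112*u^3 = (r + 2*u)*(r - 4*u)*(r + 7)*(r - 2*u)
Cancel the common factors (r + 2*u), (r - 4*u), (r + 7).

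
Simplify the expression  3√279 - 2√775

3√279 = 9*√31; 2√775 = 10*√31
Combine: (9 - 10)·√31 = -√31

-√31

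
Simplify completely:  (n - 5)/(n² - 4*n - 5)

1/(n + 1)

Factor: n² - 4*n - 5 = (n - 5)·(n + 1)
Cancel the common factor (n - 5).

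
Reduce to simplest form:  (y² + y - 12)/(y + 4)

Factor: y² + y - 12 = (y - 3)·(y + 4)
Cancel the common factor (y + 4).

y - 3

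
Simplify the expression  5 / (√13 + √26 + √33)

Group as (√26 + √33) + √13; multiply by (√26 + √33) - √13, then rationalise the remaining surd.

(-65*√66 + 15*√33 + 50*√26 + 115*√13)/658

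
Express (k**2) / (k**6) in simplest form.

k**(-4)

Quotient: (k**-4)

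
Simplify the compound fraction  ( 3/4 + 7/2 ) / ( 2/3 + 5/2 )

Numerator: 3/4 + 7/2 = 17/4
Denominator: 2/3 + 5/2 = 19/6
Divide: (17/4) · (6/19) = 51/38

51/38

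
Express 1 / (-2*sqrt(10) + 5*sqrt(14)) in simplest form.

Multiply numerator and denominator by 2*sqrt(10) + 5*sqrt(14).
Denominator becomes 310; numerator becomes 2*sqrt(10) + 5*sqrt(14).

(2*sqrt(10) + 5*sqrt(14))/310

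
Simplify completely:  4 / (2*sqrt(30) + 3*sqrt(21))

(-8*sqrt(30) + 12*sqrt(21))/69

Multiply numerator and denominator by -3*sqrt(21) + 2*sqrt(30).
Denominator becomes -69; numerator becomes -12*sqrt(21) + 8*sqrt(30).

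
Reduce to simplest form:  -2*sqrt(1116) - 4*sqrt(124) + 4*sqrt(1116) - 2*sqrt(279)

-2*sqrt(31)

2*sqrt(1116) = 12*sqrt(31); 4*sqrt(124) = 8*sqrt(31); 4*sqrt(1116) = 24*sqrt(31); 2*sqrt(279) = 6*sqrt(31)
Combine: (-12 - 8 + 24 - 6)·sqrt(31) = -2*sqrt(31)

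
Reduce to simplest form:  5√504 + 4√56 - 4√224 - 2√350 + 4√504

5√504 = 30*√14; 4√56 = 8*√14; 4√224 = 16*√14; 2√350 = 10*√14; 4√504 = 24*√14
Combine: (30 + 8 - 16 - 10 + 24)·√14 = 36*√14

36*√14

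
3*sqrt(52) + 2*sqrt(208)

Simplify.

14*sqrt(13)

3*sqrt(52) = 6*sqrt(13); 2*sqrt(208) = 8*sqrt(13)
Combine: (6 + 8)·sqrt(13) = 14*sqrt(13)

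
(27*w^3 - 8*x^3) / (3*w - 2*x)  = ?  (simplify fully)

9*w^2 + 6*w*x + 4*x^2

Apply the difference-of-cubes factorisation and cancel (3*w - 2*x).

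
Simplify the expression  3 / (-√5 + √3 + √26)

Group as (√3 + √26) - √5; multiply by (√3 + √26) + √5, then rationalise the remaining surd.

(-14*√3 - √390 + 12*√5 + 9*√26)/44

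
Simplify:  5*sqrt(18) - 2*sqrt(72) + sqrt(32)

5*sqrt(18) = 15*sqrt(2); 2*sqrt(72) = 12*sqrt(2); sqrt(32) = 4*sqrt(2)
Combine: (15 - 12 + 4)·sqrt(2) = 7*sqrt(2)

7*sqrt(2)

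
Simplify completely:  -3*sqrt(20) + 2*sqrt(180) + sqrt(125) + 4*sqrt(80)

3*sqrt(20) = 6*sqrt(5); 2*sqrt(180) = 12*sqrt(5); sqrt(125) = 5*sqrt(5); 4*sqrt(80) = 16*sqrt(5)
Combine: (-6 + 12 + 5 + 16)·sqrt(5) = 27*sqrt(5)

27*sqrt(5)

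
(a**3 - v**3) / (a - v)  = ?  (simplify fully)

a**2 + a*v + v**2

a**3 - v**3 = (a - v)(a**2 + a*v + v**2).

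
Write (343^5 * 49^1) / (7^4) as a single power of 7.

7^13

343^5 = 7^15; 49^1 = 7^2; 7^4 = 7^4
Combine exponents: 7^13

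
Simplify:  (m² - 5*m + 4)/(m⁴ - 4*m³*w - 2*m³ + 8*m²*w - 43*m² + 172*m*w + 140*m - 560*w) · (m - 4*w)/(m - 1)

1/(m² + 2*m - 35)

Factor: m² - 5*m + 4 = (m - 4)·(m - 1);  m⁴ - 4*m³*w - 2*m³ + 8*m²*w - 43*m² + 172*m*w + 140*m - 560*w = (m - 4*w)·(m - 4)·(m + 7)·(m - 5)
Cancel the common factors (m - 4), (m - 1), (m - 4*w).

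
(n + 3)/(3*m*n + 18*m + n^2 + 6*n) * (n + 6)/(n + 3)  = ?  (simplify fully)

1/(3*m + n)

Factor: 3*m*n + 18*m + n^2 + 6*n = (3*m + n)*(n + 6)
Cancel the common factors (n + 3), (n + 6).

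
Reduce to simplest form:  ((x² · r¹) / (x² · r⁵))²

Inside the bracket: (r^-4)
Raise to the power 2: (r^-8)

r^(-8)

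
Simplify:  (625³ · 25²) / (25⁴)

5^8

625³ = 5^12; 25² = 5^4; 25⁴ = 5^8
Combine exponents: 5^8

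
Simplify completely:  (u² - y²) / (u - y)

u + y

u² - y² factors as -(-u + y)*(u + y).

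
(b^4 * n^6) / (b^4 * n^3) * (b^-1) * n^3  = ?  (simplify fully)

Quotient: n^3
Multiply by (b^-1) * n^3: add exponents.

n^6/b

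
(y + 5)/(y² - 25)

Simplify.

1/(y - 5)

Factor: y² - 25 = (y + 5)·(y - 5)
Cancel the common factor (y + 5).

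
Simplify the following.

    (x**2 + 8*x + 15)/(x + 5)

Factor: x**2 + 8*x + 15 = (x + 3)*(x + 5)
Cancel the common factor (x + 5).

x + 3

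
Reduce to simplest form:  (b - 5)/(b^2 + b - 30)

1/(b + 6)

Factor: b^2 + b - 30 = (b + 6)*(b - 5)
Cancel the common factor (b - 5).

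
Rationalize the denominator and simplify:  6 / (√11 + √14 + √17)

Group as (√14 + √17) + √11; multiply by (√14 + √17) - √11, then rationalise the remaining surd.

(-√2618 + 4*√17 + 7*√14 + 10*√11)/46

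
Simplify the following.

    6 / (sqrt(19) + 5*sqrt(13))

(-sqrt(19) + 5*sqrt(13))/51

Multiply numerator and denominator by -sqrt(19) + 5*sqrt(13).
Denominator becomes 306; numerator becomes -6*sqrt(19) + 30*sqrt(13).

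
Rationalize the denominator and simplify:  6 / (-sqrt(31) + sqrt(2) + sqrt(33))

Group as (sqrt(2) + sqrt(33)) - sqrt(31); multiply by (sqrt(2) + sqrt(33)) + sqrt(31), then rationalise the remaining surd.

(-6*sqrt(31) + 93*sqrt(2) + 3*sqrt(2046))/62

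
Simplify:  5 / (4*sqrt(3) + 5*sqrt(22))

Multiply numerator and denominator by -4*sqrt(3) + 5*sqrt(22).
Denominator becomes 502; numerator becomes -20*sqrt(3) + 25*sqrt(22).

(-20*sqrt(3) + 25*sqrt(22))/502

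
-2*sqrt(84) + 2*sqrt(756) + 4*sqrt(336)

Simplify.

24*sqrt(21)

2*sqrt(84) = 4*sqrt(21); 2*sqrt(756) = 12*sqrt(21); 4*sqrt(336) = 16*sqrt(21)
Combine: (-4 + 12 + 16)·sqrt(21) = 24*sqrt(21)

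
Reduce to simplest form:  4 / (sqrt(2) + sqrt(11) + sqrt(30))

Group as (sqrt(2) + sqrt(30)) + sqrt(11); multiply by (sqrt(2) + sqrt(30)) - sqrt(11), then rationalise the remaining surd.

(-84*sqrt(11) - 156*sqrt(2) + 16*sqrt(165) + 68*sqrt(30))/201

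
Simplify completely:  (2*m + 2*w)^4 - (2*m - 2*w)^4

Binomially expand both and collect terms in (2*m), (2*w).

128*m*w*(m^2 + w^2)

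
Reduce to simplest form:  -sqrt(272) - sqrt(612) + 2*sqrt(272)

-2*sqrt(17)

sqrt(272) = 4*sqrt(17); sqrt(612) = 6*sqrt(17); 2*sqrt(272) = 8*sqrt(17)
Combine: (-4 - 6 + 8)·sqrt(17) = -2*sqrt(17)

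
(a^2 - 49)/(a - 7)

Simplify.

Factor: a^2 - 49 = (a - 7)*(a + 7)
Cancel the common factor (a - 7).

a + 7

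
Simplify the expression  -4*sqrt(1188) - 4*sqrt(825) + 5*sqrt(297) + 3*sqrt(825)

4*sqrt(1188) = 24*sqrt(33); 4*sqrt(825) = 20*sqrt(33); 5*sqrt(297) = 15*sqrt(33); 3*sqrt(825) = 15*sqrt(33)
Combine: (-24 - 20 + 15 + 15)·sqrt(33) = -14*sqrt(33)

-14*sqrt(33)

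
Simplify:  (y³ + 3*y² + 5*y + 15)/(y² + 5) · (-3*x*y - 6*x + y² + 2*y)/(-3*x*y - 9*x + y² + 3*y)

Factor: y³ + 3*y² + 5*y + 15 = (y² + 5)·(y + 3);  -3*x*y - 6*x + y² + 2*y = (y + 2)·(-3*x + y);  -3*x*y - 9*x + y² + 3*y = (y + 3)·(-3*x + y)
Cancel the common factors (y² + 5), (y + 3), (-3*x + y).

y + 2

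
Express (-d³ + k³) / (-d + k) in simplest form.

d² + d*k + k²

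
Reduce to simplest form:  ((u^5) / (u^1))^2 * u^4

u^12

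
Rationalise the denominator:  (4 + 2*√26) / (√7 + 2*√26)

(-2*√182 - 4*√7 + 8*√26 + 104)/97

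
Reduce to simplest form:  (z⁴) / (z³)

z

Quotient: z¹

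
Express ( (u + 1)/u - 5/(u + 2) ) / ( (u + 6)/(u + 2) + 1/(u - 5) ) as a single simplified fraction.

Numerator: (u + 1)/u - 5/(u + 2) = (u^2 - 2*u + 2)/(u^2 + 2*u)
Denominator: (u + 6)/(u + 2) + 1/(u - 5) = (u^2 + 2*u - 28)/(u^2 - 3*u - 10)
Divide: ((u^2 - 2*u + 2)/(u^2 + 2*u)) · ((u^2 - 3*u - 10)/(u^2 + 2*u - 28)) = (u^3 - 7*u^2 + 12*u - 10)/(u^3 + 2*u^2 - 28*u)

(u^3 - 7*u^2 + 12*u - 10)/(u^3 + 2*u^2 - 28*u)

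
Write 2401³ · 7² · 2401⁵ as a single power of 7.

2401³ = 7^12; 7² = 7^2; 2401⁵ = 7^20
Combine exponents: 7^34

7^34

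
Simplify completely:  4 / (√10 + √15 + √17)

Group as (√10 + √17) + √15; multiply by (√10 + √17) - √15, then rationalise the remaining surd.

(-5*√102 + 4*√17 + 6*√15 + 11*√10)/67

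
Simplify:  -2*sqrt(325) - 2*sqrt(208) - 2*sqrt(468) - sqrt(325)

2*sqrt(325) = 10*sqrt(13); 2*sqrt(208) = 8*sqrt(13); 2*sqrt(468) = 12*sqrt(13); sqrt(325) = 5*sqrt(13)
Combine: (-10 - 8 - 12 - 5)·sqrt(13) = -35*sqrt(13)

-35*sqrt(13)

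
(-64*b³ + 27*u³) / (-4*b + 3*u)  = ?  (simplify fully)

Factor as (a-b)(a^2+ab+b^2) with a=(3*u), b=(4*b).

16*b² + 12*b*u + 9*u²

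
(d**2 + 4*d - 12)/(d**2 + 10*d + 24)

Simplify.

(d - 2)/(d + 4)

Factor: d**2 + 4*d - 12 = (d + 6)*(d - 2);  d**2 + 10*d + 24 = (d + 4)*(d + 6)
Cancel the common factor (d + 6).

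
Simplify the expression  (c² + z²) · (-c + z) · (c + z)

Pair the conjugate factors: (z+c)(z-c) = -c² + z², then repeat with the next factor.

-c⁴ + z⁴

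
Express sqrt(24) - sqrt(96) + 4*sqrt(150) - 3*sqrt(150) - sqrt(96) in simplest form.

sqrt(24) = 2*sqrt(6); sqrt(96) = 4*sqrt(6); 4*sqrt(150) = 20*sqrt(6); 3*sqrt(150) = 15*sqrt(6); sqrt(96) = 4*sqrt(6)
Combine: (2 - 4 + 20 - 15 - 4)·sqrt(6) = -sqrt(6)

-sqrt(6)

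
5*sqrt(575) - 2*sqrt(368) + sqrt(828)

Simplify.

23*sqrt(23)

5*sqrt(575) = 25*sqrt(23); 2*sqrt(368) = 8*sqrt(23); sqrt(828) = 6*sqrt(23)
Combine: (25 - 8 + 6)·sqrt(23) = 23*sqrt(23)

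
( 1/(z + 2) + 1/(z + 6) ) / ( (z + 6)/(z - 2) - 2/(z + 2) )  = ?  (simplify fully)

(2*z^2 + 4*z - 16)/(z^3 + 12*z^2 + 52*z + 96)

Numerator: 1/(z + 2) + 1/(z + 6) = (2*z + 8)/(z^2 + 8*z + 12)
Denominator: (z + 6)/(z - 2) - 2/(z + 2) = (z^2 + 6*z + 16)/(z^2 - 4)
Divide: ((2*z + 8)/(z^2 + 8*z + 12)) · ((z^2 - 4)/(z^2 + 6*z + 16)) = (2*z^2 + 4*z - 16)/(z^3 + 12*z^2 + 52*z + 96)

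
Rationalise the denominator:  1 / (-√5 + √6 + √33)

Group as (√6 + √33) - √5; multiply by (√6 + √33) + √5, then rationalise the remaining surd.

(-16*√6 - 3*√110 + 17*√5 + 11*√33)/182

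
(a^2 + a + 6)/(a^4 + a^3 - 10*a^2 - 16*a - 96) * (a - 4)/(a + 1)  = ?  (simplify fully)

1/(a^2 + 5*a + 4)

Factor: a^4 + a^3 - 10*a^2 - 16*a - 96 = (a^2 + a + 6)*(a - 4)*(a + 4)
Cancel the common factors (a^2 + a + 6), (a - 4).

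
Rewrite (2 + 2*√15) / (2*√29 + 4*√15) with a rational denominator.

Multiply numerator and denominator by -2*√29 + 4*√15.
Denominator becomes 124; numerator becomes -4*√435 - 4*√29 + 8*√15 + 120.

(-√435 - √29 + 2*√15 + 30)/31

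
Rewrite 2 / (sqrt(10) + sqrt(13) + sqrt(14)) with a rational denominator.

Group as (sqrt(10) + sqrt(13)) + sqrt(14); multiply by (sqrt(10) + sqrt(13)) - sqrt(14), then rationalise the remaining surd.

(-8*sqrt(455) + 18*sqrt(14) + 22*sqrt(13) + 34*sqrt(10))/439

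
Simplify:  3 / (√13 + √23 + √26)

(-39*√46 + 15*√26 + 24*√23 + 54*√13)/548

Group as (√13 + √26) + √23; multiply by (√13 + √26) - √23, then rationalise the remaining surd.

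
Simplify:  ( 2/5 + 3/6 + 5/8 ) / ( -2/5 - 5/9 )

-549/344

Numerator: 2/5 + 3/6 + 5/8 = 61/40
Denominator: -2/5 - 5/9 = -43/45
Divide: (61/40) · (-45/43) = -549/344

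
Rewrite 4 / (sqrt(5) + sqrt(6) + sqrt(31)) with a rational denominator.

(-15*sqrt(6) - 16*sqrt(5) + sqrt(930) + 10*sqrt(31))/35

Group as (sqrt(5) + sqrt(6)) + sqrt(31); multiply by (sqrt(5) + sqrt(6)) - sqrt(31), then rationalise the remaining surd.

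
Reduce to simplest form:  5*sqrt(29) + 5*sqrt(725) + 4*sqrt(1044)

5*sqrt(29) = 5*sqrt(29); 5*sqrt(725) = 25*sqrt(29); 4*sqrt(1044) = 24*sqrt(29)
Combine: (5 + 25 + 24)·sqrt(29) = 54*sqrt(29)

54*sqrt(29)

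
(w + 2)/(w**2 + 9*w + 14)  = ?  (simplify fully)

1/(w + 7)

Factor: w**2 + 9*w + 14 = (w + 7)*(w + 2)
Cancel the common factor (w + 2).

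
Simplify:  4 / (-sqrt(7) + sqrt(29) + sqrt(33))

Group as (sqrt(29) + sqrt(33)) - sqrt(7); multiply by (sqrt(29) + sqrt(33)) + sqrt(7), then rationalise the remaining surd.

(-220*sqrt(7) + 12*sqrt(33) + 44*sqrt(29) + 8*sqrt(6699))/803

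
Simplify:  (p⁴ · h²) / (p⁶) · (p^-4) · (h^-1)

h/p⁶

Quotient: (p^-2) · h²
Multiply by (p^-4) · (h^-1): add exponents.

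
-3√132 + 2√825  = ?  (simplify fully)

3√132 = 6*√33; 2√825 = 10*√33
Combine: (-6 + 10)·√33 = 4*√33

4*√33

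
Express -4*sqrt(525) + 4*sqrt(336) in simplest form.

4*sqrt(525) = 20*sqrt(21); 4*sqrt(336) = 16*sqrt(21)
Combine: (-20 + 16)·sqrt(21) = -4*sqrt(21)

-4*sqrt(21)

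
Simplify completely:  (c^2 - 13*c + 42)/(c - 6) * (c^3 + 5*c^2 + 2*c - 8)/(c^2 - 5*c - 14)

c^2 + 3*c - 4

Factor: c^2 - 13*c + 42 = (c - 6)*(c - 7);  c^3 + 5*c^2 + 2*c - 8 = (c + 4)*(c - 1)*(c + 2);  c^2 - 5*c - 14 = (c + 2)*(c - 7)
Cancel the common factors (c - 6), (c + 2), (c - 7).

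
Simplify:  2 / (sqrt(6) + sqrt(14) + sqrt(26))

(-2*sqrt(546) - 3*sqrt(26) + 9*sqrt(14) + 17*sqrt(6))/75

Group as (sqrt(14) + sqrt(26)) + sqrt(6); multiply by (sqrt(14) + sqrt(26)) - sqrt(6), then rationalise the remaining surd.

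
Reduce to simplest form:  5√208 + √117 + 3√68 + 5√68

16*√17 + 23*√13

5√208 = 20*√13; √117 = 3*√13; 3√68 = 6*√17; 5√68 = 10*√17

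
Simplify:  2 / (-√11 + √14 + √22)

(-50*√11 + 6*√22 + 38*√14 + 88*√7)/607

Group as (√14 + √22) - √11; multiply by (√14 + √22) + √11, then rationalise the remaining surd.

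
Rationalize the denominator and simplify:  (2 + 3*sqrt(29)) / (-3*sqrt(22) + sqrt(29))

(-9*sqrt(638) - 87 - 6*sqrt(22) - 2*sqrt(29))/169

Multiply numerator and denominator by sqrt(29) + 3*sqrt(22).
Denominator becomes -169; numerator becomes 2*sqrt(29) + 6*sqrt(22) + 87 + 9*sqrt(638).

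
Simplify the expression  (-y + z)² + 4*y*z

After expansion: y² + 2*y*z + z² — a perfect-square trinomial.

(y + z)²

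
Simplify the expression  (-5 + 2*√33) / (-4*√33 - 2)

Multiply numerator and denominator by -2 + 4*√33.
Denominator becomes -524; numerator becomes -24*√33 + 274.

(-137 + 12*√33)/262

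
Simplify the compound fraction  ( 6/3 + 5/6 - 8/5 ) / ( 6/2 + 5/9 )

Numerator: 6/3 + 5/6 - 8/5 = 37/30
Denominator: 6/2 + 5/9 = 32/9
Divide: (37/30) · (9/32) = 111/320

111/320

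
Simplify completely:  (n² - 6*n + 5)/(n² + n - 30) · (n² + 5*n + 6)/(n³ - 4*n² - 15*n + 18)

Factor: n² - 6*n + 5 = (n - 1)·(n - 5);  n² + n - 30 = (n - 5)·(n + 6);  n² + 5*n + 6 = (n + 2)·(n + 3);  n³ - 4*n² - 15*n + 18 = (n - 6)·(n + 3)·(n - 1)
Cancel the common factors (n + 3), (n - 5), (n - 1).

(n + 2)/(n² - 36)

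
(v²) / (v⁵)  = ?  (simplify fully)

v^(-3)

Quotient: (v^-3)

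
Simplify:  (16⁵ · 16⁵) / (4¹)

2^38

16⁵ = 2^20; 16⁵ = 2^20; 4¹ = 2^2
Combine exponents: 2^38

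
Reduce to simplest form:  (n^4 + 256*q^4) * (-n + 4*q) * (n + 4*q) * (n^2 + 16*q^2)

((4*q)+n)((4*q)-n) = -n^2 + 16*q^2; continue pairing.

-n^8 + 65536*q^8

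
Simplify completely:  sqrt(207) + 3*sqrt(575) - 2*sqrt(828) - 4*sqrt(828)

-18*sqrt(23)

sqrt(207) = 3*sqrt(23); 3*sqrt(575) = 15*sqrt(23); 2*sqrt(828) = 12*sqrt(23); 4*sqrt(828) = 24*sqrt(23)
Combine: (3 + 15 - 12 - 24)·sqrt(23) = -18*sqrt(23)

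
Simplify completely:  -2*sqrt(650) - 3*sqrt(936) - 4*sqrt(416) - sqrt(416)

-48*sqrt(26)

2*sqrt(650) = 10*sqrt(26); 3*sqrt(936) = 18*sqrt(26); 4*sqrt(416) = 16*sqrt(26); sqrt(416) = 4*sqrt(26)
Combine: (-10 - 18 - 16 - 4)·sqrt(26) = -48*sqrt(26)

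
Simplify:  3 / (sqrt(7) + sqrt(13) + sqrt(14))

Group as (sqrt(13) + sqrt(14)) + sqrt(7); multiply by (sqrt(13) + sqrt(14)) - sqrt(7), then rationalise the remaining surd.

(-21*sqrt(26) + 9*sqrt(14) + 12*sqrt(13) + 30*sqrt(7))/164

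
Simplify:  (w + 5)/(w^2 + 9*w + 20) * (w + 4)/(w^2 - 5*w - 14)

Factor: w^2 + 9*w + 20 = (w + 4)*(w + 5);  w^2 - 5*w - 14 = (w - 7)*(w + 2)
Cancel the common factors (w + 5), (w + 4).

1/(w^2 - 5*w - 14)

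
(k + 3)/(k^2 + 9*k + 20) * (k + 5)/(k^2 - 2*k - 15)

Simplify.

Factor: k^2 + 9*k + 20 = (k + 5)*(k + 4);  k^2 - 2*k - 15 = (k + 3)*(k - 5)
Cancel the common factors (k + 5), (k + 3).

1/(k^2 - k - 20)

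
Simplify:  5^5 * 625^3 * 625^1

5^5 = 5^5; 625^3 = 5^12; 625^1 = 5^4
Combine exponents: 5^21

5^21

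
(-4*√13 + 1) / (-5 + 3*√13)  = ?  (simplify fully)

Multiply numerator and denominator by -3*√13 - 5.
Denominator becomes -92; numerator becomes 17*√13 + 151.

(-151 - 17*√13)/92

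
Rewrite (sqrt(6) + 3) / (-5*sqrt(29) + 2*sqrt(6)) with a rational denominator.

(-15*sqrt(29) - 5*sqrt(174) - 6*sqrt(6) - 12)/701

Multiply numerator and denominator by 2*sqrt(6) + 5*sqrt(29).
Denominator becomes -701; numerator becomes 12 + 6*sqrt(6) + 5*sqrt(174) + 15*sqrt(29).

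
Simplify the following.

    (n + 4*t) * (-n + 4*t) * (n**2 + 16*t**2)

Telescope via difference of squares: ((4*t)+n)((4*t)-n) = -n**2 + 16*t**2, then repeat with the next factor.

-n**4 + 256*t**4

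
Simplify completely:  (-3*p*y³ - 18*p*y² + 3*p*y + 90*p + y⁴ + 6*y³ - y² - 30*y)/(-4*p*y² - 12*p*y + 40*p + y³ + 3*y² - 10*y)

(-3*p*y - 9*p + y² + 3*y)/(-4*p + y)

Factor: -3*p*y³ - 18*p*y² + 3*p*y + 90*p + y⁴ + 6*y³ - y² - 30*y = (y + 5)·(-3*p + y)·(y - 2)·(y + 3);  -4*p*y² - 12*p*y + 40*p + y³ + 3*y² - 10*y = (y - 2)·(-4*p + y)·(y + 5)
Cancel the common factors (y + 5), (y - 2).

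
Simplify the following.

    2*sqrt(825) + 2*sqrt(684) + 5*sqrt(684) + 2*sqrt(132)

14*sqrt(33) + 42*sqrt(19)

2*sqrt(825) = 10*sqrt(33); 2*sqrt(684) = 12*sqrt(19); 5*sqrt(684) = 30*sqrt(19); 2*sqrt(132) = 4*sqrt(33)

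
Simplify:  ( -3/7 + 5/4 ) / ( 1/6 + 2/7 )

Numerator: -3/7 + 5/4 = 23/28
Denominator: 1/6 + 2/7 = 19/42
Divide: (23/28) · (42/19) = 69/38

69/38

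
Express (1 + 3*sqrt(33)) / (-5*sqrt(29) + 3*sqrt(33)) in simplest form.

(-15*sqrt(957) - 297 - 5*sqrt(29) - 3*sqrt(33))/428

Multiply numerator and denominator by 3*sqrt(33) + 5*sqrt(29).
Denominator becomes -428; numerator becomes 3*sqrt(33) + 5*sqrt(29) + 297 + 15*sqrt(957).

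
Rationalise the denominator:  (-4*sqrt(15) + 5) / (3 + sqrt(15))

(-75 + 17*sqrt(15))/6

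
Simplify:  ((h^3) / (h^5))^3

h^(-6)

Inside the bracket: (h^-2)
Raise to the power 3: (h^-6)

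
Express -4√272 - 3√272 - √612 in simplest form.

4√272 = 16*√17; 3√272 = 12*√17; √612 = 6*√17
Combine: (-16 - 12 - 6)·√17 = -34*√17

-34*√17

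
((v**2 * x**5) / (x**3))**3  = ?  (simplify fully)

Inside the bracket: v**2 * x**2
Raise to the power 3: v**6 * x**6

v**6*x**6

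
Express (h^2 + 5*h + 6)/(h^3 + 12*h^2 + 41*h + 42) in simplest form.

1/(h + 7)

Factor: h^2 + 5*h + 6 = (h + 2)*(h + 3);  h^3 + 12*h^2 + 41*h + 42 = (h + 3)*(h + 7)*(h + 2)
Cancel the common factors (h + 3), (h + 2).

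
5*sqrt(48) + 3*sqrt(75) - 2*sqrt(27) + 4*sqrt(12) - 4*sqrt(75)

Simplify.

5*sqrt(48) = 20*sqrt(3); 3*sqrt(75) = 15*sqrt(3); 2*sqrt(27) = 6*sqrt(3); 4*sqrt(12) = 8*sqrt(3); 4*sqrt(75) = 20*sqrt(3)
Combine: (20 + 15 - 6 + 8 - 20)·sqrt(3) = 17*sqrt(3)

17*sqrt(3)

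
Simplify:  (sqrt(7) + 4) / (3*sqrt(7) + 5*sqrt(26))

Multiply numerator and denominator by -5*sqrt(26) + 3*sqrt(7).
Denominator becomes -587; numerator becomes -20*sqrt(26) - 5*sqrt(182) + 21 + 12*sqrt(7).

(-12*sqrt(7) - 21 + 5*sqrt(182) + 20*sqrt(26))/587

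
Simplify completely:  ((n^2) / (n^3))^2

Inside the bracket: (n^-1)
Raise to the power 2: (n^-2)

n^(-2)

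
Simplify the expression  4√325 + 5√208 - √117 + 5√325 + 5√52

4√325 = 20*√13; 5√208 = 20*√13; √117 = 3*√13; 5√325 = 25*√13; 5√52 = 10*√13
Combine: (20 + 20 - 3 + 25 + 10)·√13 = 72*√13

72*√13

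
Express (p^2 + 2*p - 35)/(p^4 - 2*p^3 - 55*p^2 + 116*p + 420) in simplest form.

1/(p^2 - 4*p - 12)

Factor: p^2 + 2*p - 35 = (p - 5)*(p + 7);  p^4 - 2*p^3 - 55*p^2 + 116*p + 420 = (p - 6)*(p + 2)*(p + 7)*(p - 5)
Cancel the common factors (p - 5), (p + 7).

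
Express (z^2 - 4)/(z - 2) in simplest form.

Factor: z^2 - 4 = (z - 2)*(z + 2)
Cancel the common factor (z - 2).

z + 2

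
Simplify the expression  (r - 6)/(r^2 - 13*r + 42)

1/(r - 7)

Factor: r^2 - 13*r + 42 = (r - 6)*(r - 7)
Cancel the common factor (r - 6).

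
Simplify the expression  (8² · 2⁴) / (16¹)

2^6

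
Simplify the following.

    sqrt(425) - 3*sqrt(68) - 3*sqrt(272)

-13*sqrt(17)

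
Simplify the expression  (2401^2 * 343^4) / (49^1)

7^18

2401^2 = 7^8; 343^4 = 7^12; 49^1 = 7^2
Combine exponents: 7^18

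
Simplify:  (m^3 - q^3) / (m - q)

m^2 + m*q + q^2

Apply the difference-of-cubes factorisation and cancel (m - q).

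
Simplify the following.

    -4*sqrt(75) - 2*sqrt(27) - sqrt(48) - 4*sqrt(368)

4*sqrt(75) = 20*sqrt(3); 2*sqrt(27) = 6*sqrt(3); sqrt(48) = 4*sqrt(3); 4*sqrt(368) = 16*sqrt(23)

-16*sqrt(23) - 30*sqrt(3)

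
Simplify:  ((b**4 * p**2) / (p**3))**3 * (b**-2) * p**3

Inside the bracket: b**4 * (p**-1)
Raise to the power 3: b**12 * (p**-3)
Multiply by (b**-2) * p**3: add exponents.

b**10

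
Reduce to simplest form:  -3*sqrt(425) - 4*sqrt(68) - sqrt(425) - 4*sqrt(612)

3*sqrt(425) = 15*sqrt(17); 4*sqrt(68) = 8*sqrt(17); sqrt(425) = 5*sqrt(17); 4*sqrt(612) = 24*sqrt(17)
Combine: (-15 - 8 - 5 - 24)·sqrt(17) = -52*sqrt(17)

-52*sqrt(17)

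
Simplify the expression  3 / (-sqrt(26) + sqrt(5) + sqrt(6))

(-15*sqrt(26) - 25*sqrt(6) - 27*sqrt(5) - 4*sqrt(195))/35

Group as (sqrt(5) + sqrt(6)) - sqrt(26); multiply by (sqrt(5) + sqrt(6)) + sqrt(26), then rationalise the remaining surd.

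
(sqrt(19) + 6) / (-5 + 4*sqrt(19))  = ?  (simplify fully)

(106 + 29*sqrt(19))/279

Multiply numerator and denominator by -4*sqrt(19) - 5.
Denominator becomes -279; numerator becomes -29*sqrt(19) - 106.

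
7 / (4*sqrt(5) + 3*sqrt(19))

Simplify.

(-4*sqrt(5) + 3*sqrt(19))/13

Multiply numerator and denominator by -4*sqrt(5) + 3*sqrt(19).
Denominator becomes 91; numerator becomes -28*sqrt(5) + 21*sqrt(19).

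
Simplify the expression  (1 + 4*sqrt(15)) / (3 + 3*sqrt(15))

Multiply numerator and denominator by -3*sqrt(15) + 3.
Denominator becomes -126; numerator becomes -177 + 9*sqrt(15).

(-3*sqrt(15) + 59)/42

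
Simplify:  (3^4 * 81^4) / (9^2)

3^4 = 3^4; 81^4 = 3^16; 9^2 = 3^4
Combine exponents: 3^16

3^16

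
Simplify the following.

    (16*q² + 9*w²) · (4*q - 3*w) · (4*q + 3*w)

Telescope via difference of squares: ((4*q)+(3*w))((4*q)-(3*w)) = 16*q² - 9*w², then repeat with the next factor.

256*q⁴ - 81*w⁴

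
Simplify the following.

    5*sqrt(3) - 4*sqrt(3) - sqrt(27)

5*sqrt(3) = 5*sqrt(3); 4*sqrt(3) = 4*sqrt(3); sqrt(27) = 3*sqrt(3)
Combine: (5 - 4 - 3)·sqrt(3) = -2*sqrt(3)

-2*sqrt(3)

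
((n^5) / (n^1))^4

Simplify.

Inside the bracket: n^4
Raise to the power 4: n^16

n^16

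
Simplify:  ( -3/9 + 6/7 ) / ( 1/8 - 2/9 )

-264/49

Numerator: -3/9 + 6/7 = 11/21
Denominator: 1/8 - 2/9 = -7/72
Divide: (11/21) · (-72/7) = -264/49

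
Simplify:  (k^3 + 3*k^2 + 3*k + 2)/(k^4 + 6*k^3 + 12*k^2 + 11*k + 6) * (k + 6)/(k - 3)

Factor: k^3 + 3*k^2 + 3*k + 2 = (k + 2)*(k^2 + k + 1);  k^4 + 6*k^3 + 12*k^2 + 11*k + 6 = (k + 3)*(k^2 + k + 1)*(k + 2)
Cancel the common factors (k^2 + k + 1), (k + 2).

(k + 6)/(k^2 - 9)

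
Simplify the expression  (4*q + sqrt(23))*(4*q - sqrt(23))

16*q^2 - 23

Product of conjugates: (P+Q)(P-Q) = P^2 - Q^2.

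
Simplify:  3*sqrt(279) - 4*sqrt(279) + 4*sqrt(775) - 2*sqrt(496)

3*sqrt(279) = 9*sqrt(31); 4*sqrt(279) = 12*sqrt(31); 4*sqrt(775) = 20*sqrt(31); 2*sqrt(496) = 8*sqrt(31)
Combine: (9 - 12 + 20 - 8)·sqrt(31) = 9*sqrt(31)

9*sqrt(31)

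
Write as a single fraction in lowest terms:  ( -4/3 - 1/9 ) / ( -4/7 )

91/36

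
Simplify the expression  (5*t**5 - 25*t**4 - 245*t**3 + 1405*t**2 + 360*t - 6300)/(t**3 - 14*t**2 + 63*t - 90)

5*t**2 + 45*t + 70

Factor: 5*t**5 - 25*t**4 - 245*t**3 + 1405*t**2 + 360*t - 6300 = 5*(t - 6)*(t + 2)*(t - 5)*(t + 7)*(t - 3);  t**3 - 14*t**2 + 63*t - 90 = (t - 6)*(t - 3)*(t - 5)
Cancel the common factors (t - 3), (t - 5), (t - 6).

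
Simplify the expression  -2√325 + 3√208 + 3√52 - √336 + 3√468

2√325 = 10*√13; 3√208 = 12*√13; 3√52 = 6*√13; √336 = 4*√21; 3√468 = 18*√13

-4*√21 + 26*√13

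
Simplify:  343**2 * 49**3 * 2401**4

7**28

343**2 = 7**6; 49**3 = 7**6; 2401**4 = 7**16
Combine exponents: 7**28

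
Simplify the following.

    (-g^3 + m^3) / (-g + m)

Apply the difference-of-cubes factorisation and cancel (-g + m).

g^2 + g*m + m^2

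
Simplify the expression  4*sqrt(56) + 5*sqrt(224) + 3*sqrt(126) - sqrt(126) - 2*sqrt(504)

4*sqrt(56) = 8*sqrt(14); 5*sqrt(224) = 20*sqrt(14); 3*sqrt(126) = 9*sqrt(14); sqrt(126) = 3*sqrt(14); 2*sqrt(504) = 12*sqrt(14)
Combine: (8 + 20 + 9 - 3 - 12)·sqrt(14) = 22*sqrt(14)

22*sqrt(14)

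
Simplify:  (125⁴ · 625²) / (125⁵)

125⁴ = 5^12; 625² = 5^8; 125⁵ = 5^15
Combine exponents: 5^5

5^5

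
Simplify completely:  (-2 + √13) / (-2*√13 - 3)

Multiply numerator and denominator by -3 + 2*√13.
Denominator becomes -43; numerator becomes -7*√13 + 32.

(-32 + 7*√13)/43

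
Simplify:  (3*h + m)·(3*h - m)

9*h² - m²

Difference of squares with P = 3*h, Q = m.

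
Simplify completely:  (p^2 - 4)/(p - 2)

Factor: p^2 - 4 = (p - 2)*(p + 2)
Cancel the common factor (p - 2).

p + 2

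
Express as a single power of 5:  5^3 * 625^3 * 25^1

5^3 = 5^3; 625^3 = 5^12; 25^1 = 5^2
Combine exponents: 5^17

5^17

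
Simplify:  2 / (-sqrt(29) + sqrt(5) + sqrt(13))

(22*sqrt(29) + 42*sqrt(13) + 74*sqrt(5) + 4*sqrt(1885))/139

Group as (sqrt(5) + sqrt(13)) - sqrt(29); multiply by (sqrt(5) + sqrt(13)) + sqrt(29), then rationalise the remaining surd.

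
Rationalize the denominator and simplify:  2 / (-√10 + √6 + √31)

Group as (√6 + √31) - √10; multiply by (√6 + √31) + √10, then rationalise the remaining surd.

(-54*√10 - 30*√31 + 70*√6 + 8*√465)/15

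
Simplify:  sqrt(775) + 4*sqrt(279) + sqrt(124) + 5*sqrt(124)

29*sqrt(31)

sqrt(775) = 5*sqrt(31); 4*sqrt(279) = 12*sqrt(31); sqrt(124) = 2*sqrt(31); 5*sqrt(124) = 10*sqrt(31)
Combine: (5 + 12 + 2 + 10)·sqrt(31) = 29*sqrt(31)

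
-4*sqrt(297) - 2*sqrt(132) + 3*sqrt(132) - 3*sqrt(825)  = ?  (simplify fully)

4*sqrt(297) = 12*sqrt(33); 2*sqrt(132) = 4*sqrt(33); 3*sqrt(132) = 6*sqrt(33); 3*sqrt(825) = 15*sqrt(33)
Combine: (-12 - 4 + 6 - 15)·sqrt(33) = -25*sqrt(33)

-25*sqrt(33)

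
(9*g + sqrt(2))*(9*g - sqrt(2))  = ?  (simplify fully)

81*g^2 - 2

Product of conjugates: (P+Q)(P-Q) = P^2 - Q^2.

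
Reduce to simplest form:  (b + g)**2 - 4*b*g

Expanding gives b**2 - 2*b*g + g**2, a perfect square.

(b - g)**2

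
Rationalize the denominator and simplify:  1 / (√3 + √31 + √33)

Group as (√31 + √33) + √3; multiply by (√31 + √33) - √3, then rationalise the remaining surd.

(-6*√341 + √33 + 5*√31 + 61*√3)/371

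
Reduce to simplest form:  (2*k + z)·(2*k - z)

(2*k)^2 - (z)^2 = 4*k² - z².

4*k² - z²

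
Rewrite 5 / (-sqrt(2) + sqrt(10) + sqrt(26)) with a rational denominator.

Group as (sqrt(10) + sqrt(26)) - sqrt(2); multiply by (sqrt(10) + sqrt(26)) + sqrt(2), then rationalise the remaining surd.

(-45*sqrt(10) - 10*sqrt(130) + 85*sqrt(2) + 35*sqrt(26))/58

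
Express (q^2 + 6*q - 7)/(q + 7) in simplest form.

q - 1

Factor: q^2 + 6*q - 7 = (q + 7)*(q - 1)
Cancel the common factor (q + 7).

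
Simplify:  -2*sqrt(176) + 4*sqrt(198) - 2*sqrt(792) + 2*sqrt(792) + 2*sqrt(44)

2*sqrt(176) = 8*sqrt(11); 4*sqrt(198) = 12*sqrt(22); 2*sqrt(792) = 12*sqrt(22); 2*sqrt(792) = 12*sqrt(22); 2*sqrt(44) = 4*sqrt(11)

-4*sqrt(11) + 12*sqrt(22)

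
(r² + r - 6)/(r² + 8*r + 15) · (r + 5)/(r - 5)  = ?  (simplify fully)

Factor: r² + r - 6 = (r - 2)·(r + 3);  r² + 8*r + 15 = (r + 3)·(r + 5)
Cancel the common factors (r + 5), (r + 3).

(r - 2)/(r - 5)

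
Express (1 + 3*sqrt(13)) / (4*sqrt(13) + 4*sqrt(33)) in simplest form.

Multiply numerator and denominator by -4*sqrt(33) + 4*sqrt(13).
Denominator becomes -320; numerator becomes -12*sqrt(429) - 4*sqrt(33) + 4*sqrt(13) + 156.

(-39 - sqrt(13) + sqrt(33) + 3*sqrt(429))/80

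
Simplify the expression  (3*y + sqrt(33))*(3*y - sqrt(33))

(3*y)^2 - (sqrt(33))^2 = 9*y^2 - 33.

9*y^2 - 33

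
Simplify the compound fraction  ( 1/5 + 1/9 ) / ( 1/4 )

56/45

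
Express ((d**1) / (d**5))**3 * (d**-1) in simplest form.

d**(-13)

Inside the bracket: (d**-4)
Raise to the power 3: (d**-12)
Multiply by (d**-1): add exponents.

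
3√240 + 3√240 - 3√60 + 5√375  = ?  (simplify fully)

3√240 = 12*√15; 3√240 = 12*√15; 3√60 = 6*√15; 5√375 = 25*√15
Combine: (12 + 12 - 6 + 25)·√15 = 43*√15

43*√15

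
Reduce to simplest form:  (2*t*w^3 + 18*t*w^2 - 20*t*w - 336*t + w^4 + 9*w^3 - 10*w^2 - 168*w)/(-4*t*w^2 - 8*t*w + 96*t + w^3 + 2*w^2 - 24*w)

(-2*t*w - 14*t - w^2 - 7*w)/(4*t - w)

Factor: 2*t*w^3 + 18*t*w^2 - 20*t*w - 336*t + w^4 + 9*w^3 - 10*w^2 - 168*w = (w - 4)*(w + 7)*(w + 6)*(2*t + w);  -4*t*w^2 - 8*t*w + 96*t + w^3 + 2*w^2 - 24*w = (w - 4)*(-4*t + w)*(w + 6)
Cancel the common factors (w + 6), (w - 4).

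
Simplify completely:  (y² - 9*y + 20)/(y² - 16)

(y - 5)/(y + 4)

Factor: y² - 9*y + 20 = (y - 4)·(y - 5);  y² - 16 = (y - 4)·(y + 4)
Cancel the common factor (y - 4).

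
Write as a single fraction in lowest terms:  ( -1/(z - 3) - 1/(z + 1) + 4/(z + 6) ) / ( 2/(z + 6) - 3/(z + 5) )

(-2*z^3 + 8*z^2 + 90*z)/(z^3 + 6*z^2 - 19*z - 24)

Numerator: -1/(z - 3) - 1/(z + 1) + 4/(z + 6) = (2*z^2 - 18*z)/(z^3 + 4*z^2 - 15*z - 18)
Denominator: 2/(z + 6) - 3/(z + 5) = (-z - 8)/(z^2 + 11*z + 30)
Divide: ((2*z^2 - 18*z)/(z^3 + 4*z^2 - 15*z - 18)) · ((z^2 + 11*z + 30)/(-z - 8)) = (-2*z^3 + 8*z^2 + 90*z)/(z^3 + 6*z^2 - 19*z - 24)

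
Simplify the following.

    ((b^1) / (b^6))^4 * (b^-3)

Inside the bracket: (b^-5)
Raise to the power 4: (b^-20)
Multiply by (b^-3): add exponents.

b^(-23)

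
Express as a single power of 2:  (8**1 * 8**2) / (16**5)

8**1 = 2**3; 8**2 = 2**6; 16**5 = 2**20
Combine exponents: 2**(-11)

2**(-11)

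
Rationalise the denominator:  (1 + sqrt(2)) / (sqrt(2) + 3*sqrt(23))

Multiply numerator and denominator by -3*sqrt(23) + sqrt(2).
Denominator becomes -205; numerator becomes -3*sqrt(46) - 3*sqrt(23) + sqrt(2) + 2.

(-2 - sqrt(2) + 3*sqrt(23) + 3*sqrt(46))/205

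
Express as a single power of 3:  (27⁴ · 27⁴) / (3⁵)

3^19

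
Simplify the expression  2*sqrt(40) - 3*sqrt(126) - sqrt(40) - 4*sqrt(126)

2*sqrt(40) = 4*sqrt(10); 3*sqrt(126) = 9*sqrt(14); sqrt(40) = 2*sqrt(10); 4*sqrt(126) = 12*sqrt(14)

-21*sqrt(14) + 2*sqrt(10)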